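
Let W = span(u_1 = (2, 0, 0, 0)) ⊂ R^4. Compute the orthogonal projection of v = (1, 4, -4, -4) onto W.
proj_W(v) = (1, 0, 0, 0)

Set up U = [u_1 | ... | u_1] ∈ R^(4×1). The projector onto W = col(U) is P = U (U^T U)^(-1) U^T.
Compute U^T U =
  [4],
and U^T v = (2).
Solve U^T U · c = U^T v for the coefficients: c = (1/2). The projection is proj_W(v) = U c.
Check: (v - proj_W(v)) · u_1 = 0  (should be 0).
Result: proj_W(v) = (1, 0, 0, 0).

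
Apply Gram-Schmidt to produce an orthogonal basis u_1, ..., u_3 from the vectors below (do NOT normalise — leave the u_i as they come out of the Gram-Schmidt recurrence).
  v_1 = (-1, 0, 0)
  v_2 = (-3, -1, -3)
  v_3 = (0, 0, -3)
Orthogonal basis:
  u_1 = (-1, 0, 0)
  u_2 = (0, -1, -3)
  u_3 = (0, 9/10, -3/10)

Apply the Gram-Schmidt recurrence
  u_1 = v_1
  u_i = v_i − Σ_{j<i} ((v_i · u_j) / (u_j · u_j)) · u_j.

Step by step this gives:
  u_1 = (-1, 0, 0)
  u_2 = (0, -1, -3)
  u_3 = (0, 9/10, -3/10)

Orthogonality check:
  u_2 · u_1 = 0 (should be 0)
  u_3 · u_1 = 0 (should be 0)
  u_3 · u_2 = 0 (should be 0)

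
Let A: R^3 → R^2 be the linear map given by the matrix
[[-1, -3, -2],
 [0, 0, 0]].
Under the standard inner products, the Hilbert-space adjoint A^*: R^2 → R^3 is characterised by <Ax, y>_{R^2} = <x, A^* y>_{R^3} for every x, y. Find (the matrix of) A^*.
A^* = A^T =
[[-1, 0],
 [-3, 0],
 [-2, 0]]

For real matrices with standard dot products, the defining identity <Ax, y> = <x, A^* y> gives (Ax)^T y = x^T (A^*) y, i.e. x^T A^T y = x^T (A^*) y. Since this holds for all x, y, we must have A^* = A^T. Therefore
A^* =
[[-1, 0],
 [-3, 0],
 [-2, 0]].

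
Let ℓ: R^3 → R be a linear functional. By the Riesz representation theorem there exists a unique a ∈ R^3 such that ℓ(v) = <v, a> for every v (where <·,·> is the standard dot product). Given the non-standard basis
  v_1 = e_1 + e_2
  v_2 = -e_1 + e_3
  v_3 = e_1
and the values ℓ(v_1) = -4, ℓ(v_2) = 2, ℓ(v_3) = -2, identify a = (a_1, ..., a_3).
a = (-2, -2, 0)

Write a = (a_1, ..., a_3) in the standard basis. For each basis vector v_i, ℓ(v_i) = <v_i, a> is a linear equation in the a_j's. Collect the n equations into a matrix system V a = ℓ, where row i of V is v_i (expressed in the standard basis). Since V is invertible (lower-triangular with 1s on the diagonal, up to permutation), solve by back-substitution:
  V =
[[1, 1, 0],
 [-1, 0, 1],
 [1, 0, 0]]
  V a = (-4, 2, -2)
Solving gives a = (-2, -2, 0).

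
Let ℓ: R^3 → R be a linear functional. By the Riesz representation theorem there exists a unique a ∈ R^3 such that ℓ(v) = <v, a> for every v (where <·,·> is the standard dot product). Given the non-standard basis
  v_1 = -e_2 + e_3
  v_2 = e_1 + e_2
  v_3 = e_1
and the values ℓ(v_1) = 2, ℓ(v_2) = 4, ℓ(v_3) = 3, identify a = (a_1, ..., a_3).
a = (3, 1, 3)

Write a = (a_1, ..., a_3) in the standard basis. For each basis vector v_i, ℓ(v_i) = <v_i, a> is a linear equation in the a_j's. Collect the n equations into a matrix system V a = ℓ, where row i of V is v_i (expressed in the standard basis). Since V is invertible (lower-triangular with 1s on the diagonal, up to permutation), solve by back-substitution:
  V =
[[0, -1, 1],
 [1, 1, 0],
 [1, 0, 0]]
  V a = (2, 4, 3)
Solving gives a = (3, 1, 3).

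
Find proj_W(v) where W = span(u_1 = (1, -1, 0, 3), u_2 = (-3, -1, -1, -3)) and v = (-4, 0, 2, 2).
proj_W(v) = (-38/33, -50/33, -2/3, 6/11)

Set up U = [u_1 | ... | u_2] ∈ R^(4×2). The projector onto W = col(U) is P = U (U^T U)^(-1) U^T.
Compute U^T U =
  [11, -11]
  [-11, 20],
and U^T v = (2, 4).
Solve U^T U · c = U^T v for the coefficients: c = (28/33, 2/3). The projection is proj_W(v) = U c.
Check: (v - proj_W(v)) · u_1 = 0  (should be 0).
Check: (v - proj_W(v)) · u_2 = 0  (should be 0).
Result: proj_W(v) = (-38/33, -50/33, -2/3, 6/11).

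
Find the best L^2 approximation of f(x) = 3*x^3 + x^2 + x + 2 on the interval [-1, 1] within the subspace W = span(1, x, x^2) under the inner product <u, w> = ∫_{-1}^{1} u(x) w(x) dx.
g(x) = x^2 + 14*x/5 + 2

The best approximation g ∈ W is the orthogonal projection of f onto W. Writing g = a_0 + a_1 x + a_2 x^2, the coefficients solve the normal equations G · a = b where
  G_{ij} = <φ_i, φ_j> and b_i = <f, φ_i>, with φ_0 = 1, φ_1 = x, φ_2 = x^2.
G =
  [2, 0, 2/3]
  [0, 2/3, 0]
  [2/3, 0, 2/5],
b = (14/3, 28/15, 26/15).
Solving gives a_0 = 2, a_1 = 14/5, a_2 = 1, so
  g(x) = x^2 + 14*x/5 + 2.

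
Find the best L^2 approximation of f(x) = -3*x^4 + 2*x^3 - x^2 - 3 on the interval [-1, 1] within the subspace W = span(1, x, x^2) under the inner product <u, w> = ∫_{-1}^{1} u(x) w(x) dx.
g(x) = -25*x^2/7 + 6*x/5 - 96/35

The best approximation g ∈ W is the orthogonal projection of f onto W. Writing g = a_0 + a_1 x + a_2 x^2, the coefficients solve the normal equations G · a = b where
  G_{ij} = <φ_i, φ_j> and b_i = <f, φ_i>, with φ_0 = 1, φ_1 = x, φ_2 = x^2.
G =
  [2, 0, 2/3]
  [0, 2/3, 0]
  [2/3, 0, 2/5],
b = (-118/15, 4/5, -114/35).
Solving gives a_0 = -96/35, a_1 = 6/5, a_2 = -25/7, so
  g(x) = -25*x^2/7 + 6*x/5 - 96/35.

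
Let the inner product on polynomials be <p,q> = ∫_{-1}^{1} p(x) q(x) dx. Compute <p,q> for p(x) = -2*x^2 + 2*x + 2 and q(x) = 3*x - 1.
<p,q> = 4/3

Expand the product: p(x)·q(x) = -6*x^3 + 8*x^2 + 4*x - 2.
∫_{-1}^{1} of each monomial x^k gives [2/(k+1) if k even, 0 if k odd]. Integrating term-by-term (or equivalently evaluating the antiderivative F(x) = -3*x^4/2 + 8*x^3/3 + 2*x^2 - 2*x at the endpoints):
  F(1) − F(−1) = 7/6 − (-1/6) = 4/3.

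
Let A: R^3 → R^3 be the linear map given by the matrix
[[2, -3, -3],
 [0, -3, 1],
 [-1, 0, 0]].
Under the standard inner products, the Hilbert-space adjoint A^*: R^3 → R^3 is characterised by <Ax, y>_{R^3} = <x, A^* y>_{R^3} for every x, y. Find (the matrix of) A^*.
A^* = A^T =
[[2, 0, -1],
 [-3, -3, 0],
 [-3, 1, 0]]

For real matrices with standard dot products, the defining identity <Ax, y> = <x, A^* y> gives (Ax)^T y = x^T (A^*) y, i.e. x^T A^T y = x^T (A^*) y. Since this holds for all x, y, we must have A^* = A^T. Therefore
A^* =
[[2, 0, -1],
 [-3, -3, 0],
 [-3, 1, 0]].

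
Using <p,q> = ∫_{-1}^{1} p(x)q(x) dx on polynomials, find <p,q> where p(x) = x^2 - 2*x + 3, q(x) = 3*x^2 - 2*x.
<p,q> = 148/15

Expand the product: p(x)·q(x) = 3*x^4 - 8*x^3 + 13*x^2 - 6*x.
∫_{-1}^{1} of each monomial x^k gives [2/(k+1) if k even, 0 if k odd]. Integrating term-by-term (or equivalently evaluating the antiderivative F(x) = 3*x^5/5 - 2*x^4 + 13*x^3/3 - 3*x^2 at the endpoints):
  F(1) − F(−1) = -1/15 − (-149/15) = 148/15.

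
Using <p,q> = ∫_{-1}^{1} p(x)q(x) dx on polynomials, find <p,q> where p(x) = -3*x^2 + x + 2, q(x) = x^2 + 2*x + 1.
<p,q> = 52/15

Expand the product: p(x)·q(x) = -3*x^4 - 5*x^3 + x^2 + 5*x + 2.
∫_{-1}^{1} of each monomial x^k gives [2/(k+1) if k even, 0 if k odd]. Integrating term-by-term (or equivalently evaluating the antiderivative F(x) = -3*x^5/5 - 5*x^4/4 + x^3/3 + 5*x^2/2 + 2*x at the endpoints):
  F(1) − F(−1) = 179/60 − (-29/60) = 52/15.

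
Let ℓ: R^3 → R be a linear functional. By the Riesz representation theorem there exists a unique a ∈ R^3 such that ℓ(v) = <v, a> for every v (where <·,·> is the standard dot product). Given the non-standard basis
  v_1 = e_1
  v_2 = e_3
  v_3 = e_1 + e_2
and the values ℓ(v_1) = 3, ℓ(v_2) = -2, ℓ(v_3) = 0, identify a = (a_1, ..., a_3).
a = (3, -3, -2)

Write a = (a_1, ..., a_3) in the standard basis. For each basis vector v_i, ℓ(v_i) = <v_i, a> is a linear equation in the a_j's. Collect the n equations into a matrix system V a = ℓ, where row i of V is v_i (expressed in the standard basis). Since V is invertible (lower-triangular with 1s on the diagonal, up to permutation), solve by back-substitution:
  V =
[[1, 0, 0],
 [0, 0, 1],
 [1, 1, 0]]
  V a = (3, -2, 0)
Solving gives a = (3, -3, -2).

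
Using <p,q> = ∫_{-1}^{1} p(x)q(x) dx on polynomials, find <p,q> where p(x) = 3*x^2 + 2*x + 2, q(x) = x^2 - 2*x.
<p,q> = -2/15

Expand the product: p(x)·q(x) = 3*x^4 - 4*x^3 - 2*x^2 - 4*x.
∫_{-1}^{1} of each monomial x^k gives [2/(k+1) if k even, 0 if k odd]. Integrating term-by-term (or equivalently evaluating the antiderivative F(x) = 3*x^5/5 - x^4 - 2*x^3/3 - 2*x^2 at the endpoints):
  F(1) − F(−1) = -46/15 − (-44/15) = -2/15.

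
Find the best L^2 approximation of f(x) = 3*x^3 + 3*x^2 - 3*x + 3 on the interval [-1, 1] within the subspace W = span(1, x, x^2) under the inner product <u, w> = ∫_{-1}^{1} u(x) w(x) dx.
g(x) = 3*x^2 - 6*x/5 + 3

The best approximation g ∈ W is the orthogonal projection of f onto W. Writing g = a_0 + a_1 x + a_2 x^2, the coefficients solve the normal equations G · a = b where
  G_{ij} = <φ_i, φ_j> and b_i = <f, φ_i>, with φ_0 = 1, φ_1 = x, φ_2 = x^2.
G =
  [2, 0, 2/3]
  [0, 2/3, 0]
  [2/3, 0, 2/5],
b = (8, -4/5, 16/5).
Solving gives a_0 = 3, a_1 = -6/5, a_2 = 3, so
  g(x) = 3*x^2 - 6*x/5 + 3.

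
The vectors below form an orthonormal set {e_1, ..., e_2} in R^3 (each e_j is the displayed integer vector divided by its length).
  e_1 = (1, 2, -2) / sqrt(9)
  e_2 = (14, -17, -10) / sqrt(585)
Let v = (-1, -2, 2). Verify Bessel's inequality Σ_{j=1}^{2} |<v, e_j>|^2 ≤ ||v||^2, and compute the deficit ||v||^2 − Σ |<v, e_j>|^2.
Σ |<v, e_j>|^2 = 9; ||v||^2 = 9; deficit = 0

Write each e_j = u_j / sqrt(<u_j, u_j>) where u_j is the displayed integer vector. Then <v, e_j> = <v, u_j> / sqrt(<u_j, u_j>), so |<v, e_j>|^2 = <v, u_j>^2 / <u_j, u_j>.
Coefficients: <v, e_1> = -9/sqrt(9), <v, e_2> = 0/sqrt(585).
Square and sum: Σ |<v, e_j>|^2 = 9.
Compute ||v||^2 = v·v = 9.
Deficit = 9 − 9 = 0 ≥ 0, confirming Bessel's inequality. (The deficit equals ||v − Σ <v,e_j> e_j||^2, the squared distance from v to span{e_j}.)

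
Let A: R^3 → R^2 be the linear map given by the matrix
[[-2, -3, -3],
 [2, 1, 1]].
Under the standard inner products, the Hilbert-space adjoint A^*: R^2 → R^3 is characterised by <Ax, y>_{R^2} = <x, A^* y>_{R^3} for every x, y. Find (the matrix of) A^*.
A^* = A^T =
[[-2, 2],
 [-3, 1],
 [-3, 1]]

For real matrices with standard dot products, the defining identity <Ax, y> = <x, A^* y> gives (Ax)^T y = x^T (A^*) y, i.e. x^T A^T y = x^T (A^*) y. Since this holds for all x, y, we must have A^* = A^T. Therefore
A^* =
[[-2, 2],
 [-3, 1],
 [-3, 1]].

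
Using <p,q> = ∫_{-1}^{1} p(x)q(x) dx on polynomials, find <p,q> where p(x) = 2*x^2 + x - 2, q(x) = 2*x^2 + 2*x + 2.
<p,q> = -76/15

Expand the product: p(x)·q(x) = 4*x^4 + 6*x^3 + 2*x^2 - 2*x - 4.
∫_{-1}^{1} of each monomial x^k gives [2/(k+1) if k even, 0 if k odd]. Integrating term-by-term (or equivalently evaluating the antiderivative F(x) = 4*x^5/5 + 3*x^4/2 + 2*x^3/3 - x^2 - 4*x at the endpoints):
  F(1) − F(−1) = -61/30 − (91/30) = -76/15.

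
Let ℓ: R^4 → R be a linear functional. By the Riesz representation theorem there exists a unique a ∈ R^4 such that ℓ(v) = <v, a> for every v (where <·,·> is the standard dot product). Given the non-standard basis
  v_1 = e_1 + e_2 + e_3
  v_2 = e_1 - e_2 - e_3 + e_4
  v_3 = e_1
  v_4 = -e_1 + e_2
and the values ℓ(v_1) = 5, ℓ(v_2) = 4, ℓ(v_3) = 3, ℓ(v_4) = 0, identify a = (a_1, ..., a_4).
a = (3, 3, -1, 3)

Write a = (a_1, ..., a_4) in the standard basis. For each basis vector v_i, ℓ(v_i) = <v_i, a> is a linear equation in the a_j's. Collect the n equations into a matrix system V a = ℓ, where row i of V is v_i (expressed in the standard basis). Since V is invertible (lower-triangular with 1s on the diagonal, up to permutation), solve by back-substitution:
  V =
[[1, 1, 1, 0],
 [1, -1, -1, 1],
 [1, 0, 0, 0],
 [-1, 1, 0, 0]]
  V a = (5, 4, 3, 0)
Solving gives a = (3, 3, -1, 3).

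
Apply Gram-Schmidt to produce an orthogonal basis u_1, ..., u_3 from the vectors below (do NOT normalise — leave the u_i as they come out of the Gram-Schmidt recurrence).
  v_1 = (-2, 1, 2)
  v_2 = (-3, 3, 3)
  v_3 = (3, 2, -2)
Orthogonal basis:
  u_1 = (-2, 1, 2)
  u_2 = (1/3, 4/3, -1/3)
  u_3 = (1/2, 0, 1/2)

Apply the Gram-Schmidt recurrence
  u_1 = v_1
  u_i = v_i − Σ_{j<i} ((v_i · u_j) / (u_j · u_j)) · u_j.

Step by step this gives:
  u_1 = (-2, 1, 2)
  u_2 = (1/3, 4/3, -1/3)
  u_3 = (1/2, 0, 1/2)

Orthogonality check:
  u_2 · u_1 = 0 (should be 0)
  u_3 · u_1 = 0 (should be 0)
  u_3 · u_2 = 0 (should be 0)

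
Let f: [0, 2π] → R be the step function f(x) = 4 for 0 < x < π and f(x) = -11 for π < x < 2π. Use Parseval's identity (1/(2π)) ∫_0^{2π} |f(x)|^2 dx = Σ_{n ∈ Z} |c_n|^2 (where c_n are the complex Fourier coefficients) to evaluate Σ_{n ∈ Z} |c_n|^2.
Σ |c_n|^2 = 137/2

Parseval equates the L^2 energy of f (normalised by 1/(2π)) with the ℓ^2 sum of its Fourier coefficients: (1/(2π)) ∫_0^{2π} |f|^2 = Σ |c_n|^2.
Compute the left side: (1/(2π)) [∫_0^π 4^2 dx + ∫_π^{2π} (-11)^2 dx] = (1/(2π)) · (16π + 121π) = (16 + 121)/2 = 137/2.
So Σ_{n ∈ Z} |c_n|^2 = 137/2.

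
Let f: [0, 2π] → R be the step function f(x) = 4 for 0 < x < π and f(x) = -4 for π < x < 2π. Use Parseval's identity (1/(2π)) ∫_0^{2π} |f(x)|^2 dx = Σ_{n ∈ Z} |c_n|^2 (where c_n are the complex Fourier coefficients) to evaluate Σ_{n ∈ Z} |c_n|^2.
Σ |c_n|^2 = 16

Parseval equates the L^2 energy of f (normalised by 1/(2π)) with the ℓ^2 sum of its Fourier coefficients: (1/(2π)) ∫_0^{2π} |f|^2 = Σ |c_n|^2.
Compute the left side: (1/(2π)) [∫_0^π 4^2 dx + ∫_π^{2π} (-4)^2 dx] = (1/(2π)) · (16π + 16π) = (16 + 16)/2 = 16.
So Σ_{n ∈ Z} |c_n|^2 = 16.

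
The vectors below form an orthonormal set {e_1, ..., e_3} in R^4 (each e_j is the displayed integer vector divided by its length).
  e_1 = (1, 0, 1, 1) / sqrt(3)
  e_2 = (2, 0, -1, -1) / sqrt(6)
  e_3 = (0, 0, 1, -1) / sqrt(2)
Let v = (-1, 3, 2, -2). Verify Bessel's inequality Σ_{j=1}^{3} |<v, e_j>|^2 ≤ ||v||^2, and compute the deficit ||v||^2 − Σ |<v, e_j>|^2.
Σ |<v, e_j>|^2 = 9; ||v||^2 = 18; deficit = 9

Write each e_j = u_j / sqrt(<u_j, u_j>) where u_j is the displayed integer vector. Then <v, e_j> = <v, u_j> / sqrt(<u_j, u_j>), so |<v, e_j>|^2 = <v, u_j>^2 / <u_j, u_j>.
Coefficients: <v, e_1> = -1/sqrt(3), <v, e_2> = -2/sqrt(6), <v, e_3> = 4/sqrt(2).
Square and sum: Σ |<v, e_j>|^2 = 9.
Compute ||v||^2 = v·v = 18.
Deficit = 18 − 9 = 9 ≥ 0, confirming Bessel's inequality. (The deficit equals ||v − Σ <v,e_j> e_j||^2, the squared distance from v to span{e_j}.)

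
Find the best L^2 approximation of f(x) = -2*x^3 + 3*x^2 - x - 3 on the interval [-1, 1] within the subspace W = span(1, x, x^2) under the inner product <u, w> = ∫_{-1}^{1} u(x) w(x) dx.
g(x) = 3*x^2 - 11*x/5 - 3

The best approximation g ∈ W is the orthogonal projection of f onto W. Writing g = a_0 + a_1 x + a_2 x^2, the coefficients solve the normal equations G · a = b where
  G_{ij} = <φ_i, φ_j> and b_i = <f, φ_i>, with φ_0 = 1, φ_1 = x, φ_2 = x^2.
G =
  [2, 0, 2/3]
  [0, 2/3, 0]
  [2/3, 0, 2/5],
b = (-4, -22/15, -4/5).
Solving gives a_0 = -3, a_1 = -11/5, a_2 = 3, so
  g(x) = 3*x^2 - 11*x/5 - 3.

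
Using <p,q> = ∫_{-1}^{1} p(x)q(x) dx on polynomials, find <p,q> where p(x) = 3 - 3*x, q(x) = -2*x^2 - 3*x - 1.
<p,q> = -4

Expand the product: p(x)·q(x) = 6*x^3 + 3*x^2 - 6*x - 3.
∫_{-1}^{1} of each monomial x^k gives [2/(k+1) if k even, 0 if k odd]. Integrating term-by-term (or equivalently evaluating the antiderivative F(x) = 3*x^4/2 + x^3 - 3*x^2 - 3*x at the endpoints):
  F(1) − F(−1) = -7/2 − (1/2) = -4.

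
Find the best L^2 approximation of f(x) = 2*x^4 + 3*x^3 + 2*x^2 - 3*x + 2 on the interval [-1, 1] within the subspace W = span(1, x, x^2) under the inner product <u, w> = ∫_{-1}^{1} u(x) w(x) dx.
g(x) = 26*x^2/7 - 6*x/5 + 64/35

The best approximation g ∈ W is the orthogonal projection of f onto W. Writing g = a_0 + a_1 x + a_2 x^2, the coefficients solve the normal equations G · a = b where
  G_{ij} = <φ_i, φ_j> and b_i = <f, φ_i>, with φ_0 = 1, φ_1 = x, φ_2 = x^2.
G =
  [2, 0, 2/3]
  [0, 2/3, 0]
  [2/3, 0, 2/5],
b = (92/15, -4/5, 284/105).
Solving gives a_0 = 64/35, a_1 = -6/5, a_2 = 26/7, so
  g(x) = 26*x^2/7 - 6*x/5 + 64/35.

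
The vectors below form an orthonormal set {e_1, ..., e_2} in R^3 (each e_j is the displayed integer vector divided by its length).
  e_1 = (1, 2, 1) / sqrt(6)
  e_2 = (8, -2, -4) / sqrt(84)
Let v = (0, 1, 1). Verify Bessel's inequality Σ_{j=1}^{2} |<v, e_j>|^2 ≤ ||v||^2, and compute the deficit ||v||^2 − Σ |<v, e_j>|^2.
Σ |<v, e_j>|^2 = 27/14; ||v||^2 = 2; deficit = 1/14

Write each e_j = u_j / sqrt(<u_j, u_j>) where u_j is the displayed integer vector. Then <v, e_j> = <v, u_j> / sqrt(<u_j, u_j>), so |<v, e_j>|^2 = <v, u_j>^2 / <u_j, u_j>.
Coefficients: <v, e_1> = 3/sqrt(6), <v, e_2> = -6/sqrt(84).
Square and sum: Σ |<v, e_j>|^2 = 27/14.
Compute ||v||^2 = v·v = 2.
Deficit = 2 − 27/14 = 1/14 ≥ 0, confirming Bessel's inequality. (The deficit equals ||v − Σ <v,e_j> e_j||^2, the squared distance from v to span{e_j}.)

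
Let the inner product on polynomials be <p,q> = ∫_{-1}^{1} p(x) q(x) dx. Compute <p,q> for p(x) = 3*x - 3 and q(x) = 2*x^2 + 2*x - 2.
<p,q> = 12

Expand the product: p(x)·q(x) = 6*x^3 - 12*x + 6.
∫_{-1}^{1} of each monomial x^k gives [2/(k+1) if k even, 0 if k odd]. Integrating term-by-term (or equivalently evaluating the antiderivative F(x) = 3*x^4/2 - 6*x^2 + 6*x at the endpoints):
  F(1) − F(−1) = 3/2 − (-21/2) = 12.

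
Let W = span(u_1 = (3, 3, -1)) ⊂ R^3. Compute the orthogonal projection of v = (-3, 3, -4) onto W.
proj_W(v) = (12/19, 12/19, -4/19)

Set up U = [u_1 | ... | u_1] ∈ R^(3×1). The projector onto W = col(U) is P = U (U^T U)^(-1) U^T.
Compute U^T U =
  [19],
and U^T v = (4).
Solve U^T U · c = U^T v for the coefficients: c = (4/19). The projection is proj_W(v) = U c.
Check: (v - proj_W(v)) · u_1 = 0  (should be 0).
Result: proj_W(v) = (12/19, 12/19, -4/19).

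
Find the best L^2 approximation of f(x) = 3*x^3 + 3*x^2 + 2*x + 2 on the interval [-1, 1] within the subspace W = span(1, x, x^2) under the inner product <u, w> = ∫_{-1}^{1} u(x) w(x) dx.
g(x) = 3*x^2 + 19*x/5 + 2

The best approximation g ∈ W is the orthogonal projection of f onto W. Writing g = a_0 + a_1 x + a_2 x^2, the coefficients solve the normal equations G · a = b where
  G_{ij} = <φ_i, φ_j> and b_i = <f, φ_i>, with φ_0 = 1, φ_1 = x, φ_2 = x^2.
G =
  [2, 0, 2/3]
  [0, 2/3, 0]
  [2/3, 0, 2/5],
b = (6, 38/15, 38/15).
Solving gives a_0 = 2, a_1 = 19/5, a_2 = 3, so
  g(x) = 3*x^2 + 19*x/5 + 2.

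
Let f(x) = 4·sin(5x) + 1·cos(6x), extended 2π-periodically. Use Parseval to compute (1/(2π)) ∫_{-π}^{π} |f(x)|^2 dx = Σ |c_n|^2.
Σ |c_n|^2 = 17/2

Expand |f|^2 and use orthogonality of {sin(nx), cos(mx)} on [-π, π]:
  ∫_{-π}^{π} sin(nx)^2 dx = π, ∫ cos(mx)^2 dx = π, and cross terms integrate to 0.
So ∫_{-π}^{π} f(x)^2 dx = 4^2 · π + 1^2 · π = (16 + 1)π.
Divide by 2π: (16 + 1)/2 = 17/2.
By Parseval, this equals Σ |c_n|^2.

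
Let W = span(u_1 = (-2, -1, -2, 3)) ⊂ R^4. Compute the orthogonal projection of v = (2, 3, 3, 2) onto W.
proj_W(v) = (7/9, 7/18, 7/9, -7/6)

Set up U = [u_1 | ... | u_1] ∈ R^(4×1). The projector onto W = col(U) is P = U (U^T U)^(-1) U^T.
Compute U^T U =
  [18],
and U^T v = (-7).
Solve U^T U · c = U^T v for the coefficients: c = (-7/18). The projection is proj_W(v) = U c.
Check: (v - proj_W(v)) · u_1 = 0  (should be 0).
Result: proj_W(v) = (7/9, 7/18, 7/9, -7/6).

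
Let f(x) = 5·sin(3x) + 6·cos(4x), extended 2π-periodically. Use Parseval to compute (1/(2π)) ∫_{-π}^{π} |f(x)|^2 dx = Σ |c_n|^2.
Σ |c_n|^2 = 61/2

Expand |f|^2 and use orthogonality of {sin(nx), cos(mx)} on [-π, π]:
  ∫_{-π}^{π} sin(nx)^2 dx = π, ∫ cos(mx)^2 dx = π, and cross terms integrate to 0.
So ∫_{-π}^{π} f(x)^2 dx = 5^2 · π + 6^2 · π = (25 + 36)π.
Divide by 2π: (25 + 36)/2 = 61/2.
By Parseval, this equals Σ |c_n|^2.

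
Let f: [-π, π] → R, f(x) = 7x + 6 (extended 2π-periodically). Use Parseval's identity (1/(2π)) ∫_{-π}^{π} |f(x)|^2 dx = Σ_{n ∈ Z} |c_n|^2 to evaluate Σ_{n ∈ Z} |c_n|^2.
Σ |c_n|^2 = 49π^2/3 + 36

Expand and integrate term by term over [-π, π]:
  ∫ (7x)^2 dx = 49·(2π^3/3); ∫ 2·7·(6)·x dx = 0 (odd integrand); ∫ 6^2 dx = 36·2π.
So (1/(2π)) ∫_{-π}^{π} (7x + 6)^2 dx = 49π^2/3 + 36 = 49π^2/3 + 36.
Parseval ⇒ Σ |c_n|^2 = 49π^2/3 + 36.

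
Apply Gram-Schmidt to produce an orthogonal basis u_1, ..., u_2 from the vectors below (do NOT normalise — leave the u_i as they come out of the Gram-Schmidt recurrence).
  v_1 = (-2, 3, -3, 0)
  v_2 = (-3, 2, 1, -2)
Orthogonal basis:
  u_1 = (-2, 3, -3, 0)
  u_2 = (-24/11, 17/22, 49/22, -2)

Apply the Gram-Schmidt recurrence
  u_1 = v_1
  u_i = v_i − Σ_{j<i} ((v_i · u_j) / (u_j · u_j)) · u_j.

Step by step this gives:
  u_1 = (-2, 3, -3, 0)
  u_2 = (-24/11, 17/22, 49/22, -2)

Orthogonality check:
  u_2 · u_1 = 0 (should be 0)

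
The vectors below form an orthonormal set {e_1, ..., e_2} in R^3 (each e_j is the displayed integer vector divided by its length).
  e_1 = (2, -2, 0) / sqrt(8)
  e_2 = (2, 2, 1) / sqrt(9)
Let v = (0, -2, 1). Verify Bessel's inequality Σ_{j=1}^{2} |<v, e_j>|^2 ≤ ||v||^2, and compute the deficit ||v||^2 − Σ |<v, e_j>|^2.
Σ |<v, e_j>|^2 = 3; ||v||^2 = 5; deficit = 2

Write each e_j = u_j / sqrt(<u_j, u_j>) where u_j is the displayed integer vector. Then <v, e_j> = <v, u_j> / sqrt(<u_j, u_j>), so |<v, e_j>|^2 = <v, u_j>^2 / <u_j, u_j>.
Coefficients: <v, e_1> = 4/sqrt(8), <v, e_2> = -3/sqrt(9).
Square and sum: Σ |<v, e_j>|^2 = 3.
Compute ||v||^2 = v·v = 5.
Deficit = 5 − 3 = 2 ≥ 0, confirming Bessel's inequality. (The deficit equals ||v − Σ <v,e_j> e_j||^2, the squared distance from v to span{e_j}.)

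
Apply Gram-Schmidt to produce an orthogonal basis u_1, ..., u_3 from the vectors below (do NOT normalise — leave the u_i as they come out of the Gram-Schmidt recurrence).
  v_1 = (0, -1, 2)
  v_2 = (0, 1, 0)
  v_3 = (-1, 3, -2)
Orthogonal basis:
  u_1 = (0, -1, 2)
  u_2 = (0, 4/5, 2/5)
  u_3 = (-1, 0, 0)

Apply the Gram-Schmidt recurrence
  u_1 = v_1
  u_i = v_i − Σ_{j<i} ((v_i · u_j) / (u_j · u_j)) · u_j.

Step by step this gives:
  u_1 = (0, -1, 2)
  u_2 = (0, 4/5, 2/5)
  u_3 = (-1, 0, 0)

Orthogonality check:
  u_2 · u_1 = 0 (should be 0)
  u_3 · u_1 = 0 (should be 0)
  u_3 · u_2 = 0 (should be 0)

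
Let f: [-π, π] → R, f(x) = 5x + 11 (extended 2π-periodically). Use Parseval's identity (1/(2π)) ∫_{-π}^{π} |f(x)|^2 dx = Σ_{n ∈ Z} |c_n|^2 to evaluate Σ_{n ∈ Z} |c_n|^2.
Σ |c_n|^2 = 25π^2/3 + 121

Expand and integrate term by term over [-π, π]:
  ∫ (5x)^2 dx = 25·(2π^3/3); ∫ 2·5·(11)·x dx = 0 (odd integrand); ∫ 11^2 dx = 121·2π.
So (1/(2π)) ∫_{-π}^{π} (5x + 11)^2 dx = 25π^2/3 + 121 = 25π^2/3 + 121.
Parseval ⇒ Σ |c_n|^2 = 25π^2/3 + 121.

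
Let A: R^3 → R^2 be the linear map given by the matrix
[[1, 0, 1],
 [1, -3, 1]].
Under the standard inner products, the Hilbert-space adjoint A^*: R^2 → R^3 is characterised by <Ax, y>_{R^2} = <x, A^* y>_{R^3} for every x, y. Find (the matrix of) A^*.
A^* = A^T =
[[1, 1],
 [0, -3],
 [1, 1]]

For real matrices with standard dot products, the defining identity <Ax, y> = <x, A^* y> gives (Ax)^T y = x^T (A^*) y, i.e. x^T A^T y = x^T (A^*) y. Since this holds for all x, y, we must have A^* = A^T. Therefore
A^* =
[[1, 1],
 [0, -3],
 [1, 1]].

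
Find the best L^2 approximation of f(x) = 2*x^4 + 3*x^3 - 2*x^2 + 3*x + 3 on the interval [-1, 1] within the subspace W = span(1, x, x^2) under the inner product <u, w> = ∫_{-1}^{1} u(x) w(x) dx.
g(x) = -2*x^2/7 + 24*x/5 + 99/35

The best approximation g ∈ W is the orthogonal projection of f onto W. Writing g = a_0 + a_1 x + a_2 x^2, the coefficients solve the normal equations G · a = b where
  G_{ij} = <φ_i, φ_j> and b_i = <f, φ_i>, with φ_0 = 1, φ_1 = x, φ_2 = x^2.
G =
  [2, 0, 2/3]
  [0, 2/3, 0]
  [2/3, 0, 2/5],
b = (82/15, 16/5, 62/35).
Solving gives a_0 = 99/35, a_1 = 24/5, a_2 = -2/7, so
  g(x) = -2*x^2/7 + 24*x/5 + 99/35.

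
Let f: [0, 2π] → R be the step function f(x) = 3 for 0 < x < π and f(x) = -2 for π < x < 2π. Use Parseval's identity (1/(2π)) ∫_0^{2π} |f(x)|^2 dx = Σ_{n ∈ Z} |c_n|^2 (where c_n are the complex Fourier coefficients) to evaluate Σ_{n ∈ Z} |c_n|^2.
Σ |c_n|^2 = 13/2

Parseval equates the L^2 energy of f (normalised by 1/(2π)) with the ℓ^2 sum of its Fourier coefficients: (1/(2π)) ∫_0^{2π} |f|^2 = Σ |c_n|^2.
Compute the left side: (1/(2π)) [∫_0^π 3^2 dx + ∫_π^{2π} (-2)^2 dx] = (1/(2π)) · (9π + 4π) = (9 + 4)/2 = 13/2.
So Σ_{n ∈ Z} |c_n|^2 = 13/2.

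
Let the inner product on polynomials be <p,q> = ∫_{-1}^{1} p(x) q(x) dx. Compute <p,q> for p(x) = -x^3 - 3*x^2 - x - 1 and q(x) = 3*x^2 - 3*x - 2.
<p,q> = 28/5

Expand the product: p(x)·q(x) = -3*x^5 - 6*x^4 + 8*x^3 + 6*x^2 + 5*x + 2.
∫_{-1}^{1} of each monomial x^k gives [2/(k+1) if k even, 0 if k odd]. Integrating term-by-term (or equivalently evaluating the antiderivative F(x) = -x^6/2 - 6*x^5/5 + 2*x^4 + 2*x^3 + 5*x^2/2 + 2*x at the endpoints):
  F(1) − F(−1) = 34/5 − (6/5) = 28/5.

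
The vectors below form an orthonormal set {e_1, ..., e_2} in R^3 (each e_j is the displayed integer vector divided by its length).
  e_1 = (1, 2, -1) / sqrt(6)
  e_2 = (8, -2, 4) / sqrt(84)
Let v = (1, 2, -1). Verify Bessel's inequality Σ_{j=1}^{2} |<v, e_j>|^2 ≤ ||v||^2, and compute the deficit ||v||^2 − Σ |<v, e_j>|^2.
Σ |<v, e_j>|^2 = 6; ||v||^2 = 6; deficit = 0

Write each e_j = u_j / sqrt(<u_j, u_j>) where u_j is the displayed integer vector. Then <v, e_j> = <v, u_j> / sqrt(<u_j, u_j>), so |<v, e_j>|^2 = <v, u_j>^2 / <u_j, u_j>.
Coefficients: <v, e_1> = 6/sqrt(6), <v, e_2> = 0/sqrt(84).
Square and sum: Σ |<v, e_j>|^2 = 6.
Compute ||v||^2 = v·v = 6.
Deficit = 6 − 6 = 0 ≥ 0, confirming Bessel's inequality. (The deficit equals ||v − Σ <v,e_j> e_j||^2, the squared distance from v to span{e_j}.)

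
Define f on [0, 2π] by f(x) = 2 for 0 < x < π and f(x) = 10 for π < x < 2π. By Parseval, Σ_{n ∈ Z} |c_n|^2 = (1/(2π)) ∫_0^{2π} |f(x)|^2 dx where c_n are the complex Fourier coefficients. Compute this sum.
Σ |c_n|^2 = 52

Parseval equates the L^2 energy of f (normalised by 1/(2π)) with the ℓ^2 sum of its Fourier coefficients: (1/(2π)) ∫_0^{2π} |f|^2 = Σ |c_n|^2.
Compute the left side: (1/(2π)) [∫_0^π 2^2 dx + ∫_π^{2π} 10^2 dx] = (1/(2π)) · (4π + 100π) = (4 + 100)/2 = 52.
So Σ_{n ∈ Z} |c_n|^2 = 52.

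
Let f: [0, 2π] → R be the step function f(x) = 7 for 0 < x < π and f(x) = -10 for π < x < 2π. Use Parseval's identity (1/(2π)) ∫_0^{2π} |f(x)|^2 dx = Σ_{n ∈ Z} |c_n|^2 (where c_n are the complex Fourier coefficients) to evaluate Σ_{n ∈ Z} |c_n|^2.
Σ |c_n|^2 = 149/2

Parseval equates the L^2 energy of f (normalised by 1/(2π)) with the ℓ^2 sum of its Fourier coefficients: (1/(2π)) ∫_0^{2π} |f|^2 = Σ |c_n|^2.
Compute the left side: (1/(2π)) [∫_0^π 7^2 dx + ∫_π^{2π} (-10)^2 dx] = (1/(2π)) · (49π + 100π) = (49 + 100)/2 = 149/2.
So Σ_{n ∈ Z} |c_n|^2 = 149/2.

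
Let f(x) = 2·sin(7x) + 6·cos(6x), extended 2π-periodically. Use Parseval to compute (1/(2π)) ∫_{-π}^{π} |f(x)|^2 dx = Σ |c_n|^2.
Σ |c_n|^2 = 20

Expand |f|^2 and use orthogonality of {sin(nx), cos(mx)} on [-π, π]:
  ∫_{-π}^{π} sin(nx)^2 dx = π, ∫ cos(mx)^2 dx = π, and cross terms integrate to 0.
So ∫_{-π}^{π} f(x)^2 dx = 2^2 · π + 6^2 · π = (4 + 36)π.
Divide by 2π: (4 + 36)/2 = 20.
By Parseval, this equals Σ |c_n|^2.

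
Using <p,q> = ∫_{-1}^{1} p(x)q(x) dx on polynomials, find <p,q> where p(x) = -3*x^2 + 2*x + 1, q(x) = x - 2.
<p,q> = 4/3

Expand the product: p(x)·q(x) = -3*x^3 + 8*x^2 - 3*x - 2.
∫_{-1}^{1} of each monomial x^k gives [2/(k+1) if k even, 0 if k odd]. Integrating term-by-term (or equivalently evaluating the antiderivative F(x) = -3*x^4/4 + 8*x^3/3 - 3*x^2/2 - 2*x at the endpoints):
  F(1) − F(−1) = -19/12 − (-35/12) = 4/3.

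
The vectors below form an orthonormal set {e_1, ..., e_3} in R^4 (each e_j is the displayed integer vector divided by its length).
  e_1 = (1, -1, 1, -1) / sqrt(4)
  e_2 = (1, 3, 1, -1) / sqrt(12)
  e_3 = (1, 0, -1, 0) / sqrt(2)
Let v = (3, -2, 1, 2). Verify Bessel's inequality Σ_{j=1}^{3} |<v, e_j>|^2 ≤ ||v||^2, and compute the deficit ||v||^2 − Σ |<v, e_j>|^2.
Σ |<v, e_j>|^2 = 22/3; ||v||^2 = 18; deficit = 32/3

Write each e_j = u_j / sqrt(<u_j, u_j>) where u_j is the displayed integer vector. Then <v, e_j> = <v, u_j> / sqrt(<u_j, u_j>), so |<v, e_j>|^2 = <v, u_j>^2 / <u_j, u_j>.
Coefficients: <v, e_1> = 4/sqrt(4), <v, e_2> = -4/sqrt(12), <v, e_3> = 2/sqrt(2).
Square and sum: Σ |<v, e_j>|^2 = 22/3.
Compute ||v||^2 = v·v = 18.
Deficit = 18 − 22/3 = 32/3 ≥ 0, confirming Bessel's inequality. (The deficit equals ||v − Σ <v,e_j> e_j||^2, the squared distance from v to span{e_j}.)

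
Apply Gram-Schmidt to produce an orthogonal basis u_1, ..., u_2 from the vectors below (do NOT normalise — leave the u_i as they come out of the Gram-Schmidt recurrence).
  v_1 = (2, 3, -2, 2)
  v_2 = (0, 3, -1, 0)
Orthogonal basis:
  u_1 = (2, 3, -2, 2)
  u_2 = (-22/21, 10/7, 1/21, -22/21)

Apply the Gram-Schmidt recurrence
  u_1 = v_1
  u_i = v_i − Σ_{j<i} ((v_i · u_j) / (u_j · u_j)) · u_j.

Step by step this gives:
  u_1 = (2, 3, -2, 2)
  u_2 = (-22/21, 10/7, 1/21, -22/21)

Orthogonality check:
  u_2 · u_1 = 0 (should be 0)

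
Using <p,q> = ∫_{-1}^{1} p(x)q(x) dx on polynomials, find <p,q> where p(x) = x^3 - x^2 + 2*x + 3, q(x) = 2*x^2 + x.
<p,q> = 74/15

Expand the product: p(x)·q(x) = 2*x^5 - x^4 + 3*x^3 + 8*x^2 + 3*x.
∫_{-1}^{1} of each monomial x^k gives [2/(k+1) if k even, 0 if k odd]. Integrating term-by-term (or equivalently evaluating the antiderivative F(x) = x^6/3 - x^5/5 + 3*x^4/4 + 8*x^3/3 + 3*x^2/2 at the endpoints):
  F(1) − F(−1) = 101/20 − (7/60) = 74/15.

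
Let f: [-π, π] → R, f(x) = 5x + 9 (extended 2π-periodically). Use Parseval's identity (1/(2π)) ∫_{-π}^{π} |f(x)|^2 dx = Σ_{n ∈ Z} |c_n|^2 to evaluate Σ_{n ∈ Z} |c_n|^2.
Σ |c_n|^2 = 25π^2/3 + 81

Expand and integrate term by term over [-π, π]:
  ∫ (5x)^2 dx = 25·(2π^3/3); ∫ 2·5·(9)·x dx = 0 (odd integrand); ∫ 9^2 dx = 81·2π.
So (1/(2π)) ∫_{-π}^{π} (5x + 9)^2 dx = 25π^2/3 + 81 = 25π^2/3 + 81.
Parseval ⇒ Σ |c_n|^2 = 25π^2/3 + 81.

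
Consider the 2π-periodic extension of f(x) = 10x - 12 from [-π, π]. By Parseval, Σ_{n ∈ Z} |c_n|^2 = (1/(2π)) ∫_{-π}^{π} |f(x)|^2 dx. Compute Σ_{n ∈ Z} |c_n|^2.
Σ |c_n|^2 = 100π^2/3 + 144

Expand and integrate term by term over [-π, π]:
  ∫ (10x)^2 dx = 100·(2π^3/3); ∫ 2·10·(-12)·x dx = 0 (odd integrand); ∫ (-12)^2 dx = 144·2π.
So (1/(2π)) ∫_{-π}^{π} (10x - 12)^2 dx = 100π^2/3 + 144 = 100π^2/3 + 144.
Parseval ⇒ Σ |c_n|^2 = 100π^2/3 + 144.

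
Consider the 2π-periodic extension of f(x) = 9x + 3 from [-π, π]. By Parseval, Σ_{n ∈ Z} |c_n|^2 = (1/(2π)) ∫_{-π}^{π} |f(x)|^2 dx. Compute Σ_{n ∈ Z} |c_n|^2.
Σ |c_n|^2 = 27π^2 + 9

Expand and integrate term by term over [-π, π]:
  ∫ (9x)^2 dx = 81·(2π^3/3); ∫ 2·9·(3)·x dx = 0 (odd integrand); ∫ 3^2 dx = 9·2π.
So (1/(2π)) ∫_{-π}^{π} (9x + 3)^2 dx = 81π^2/3 + 9 = 27π^2 + 9.
Parseval ⇒ Σ |c_n|^2 = 27π^2 + 9.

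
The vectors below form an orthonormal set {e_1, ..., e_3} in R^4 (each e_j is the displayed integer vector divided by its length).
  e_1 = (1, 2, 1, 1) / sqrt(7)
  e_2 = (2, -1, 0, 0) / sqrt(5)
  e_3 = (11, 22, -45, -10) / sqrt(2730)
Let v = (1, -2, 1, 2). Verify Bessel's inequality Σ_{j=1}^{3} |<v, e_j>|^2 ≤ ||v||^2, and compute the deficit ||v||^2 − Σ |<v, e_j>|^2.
Σ |<v, e_j>|^2 = 262/39; ||v||^2 = 10; deficit = 128/39

Write each e_j = u_j / sqrt(<u_j, u_j>) where u_j is the displayed integer vector. Then <v, e_j> = <v, u_j> / sqrt(<u_j, u_j>), so |<v, e_j>|^2 = <v, u_j>^2 / <u_j, u_j>.
Coefficients: <v, e_1> = 0/sqrt(7), <v, e_2> = 4/sqrt(5), <v, e_3> = -98/sqrt(2730).
Square and sum: Σ |<v, e_j>|^2 = 262/39.
Compute ||v||^2 = v·v = 10.
Deficit = 10 − 262/39 = 128/39 ≥ 0, confirming Bessel's inequality. (The deficit equals ||v − Σ <v,e_j> e_j||^2, the squared distance from v to span{e_j}.)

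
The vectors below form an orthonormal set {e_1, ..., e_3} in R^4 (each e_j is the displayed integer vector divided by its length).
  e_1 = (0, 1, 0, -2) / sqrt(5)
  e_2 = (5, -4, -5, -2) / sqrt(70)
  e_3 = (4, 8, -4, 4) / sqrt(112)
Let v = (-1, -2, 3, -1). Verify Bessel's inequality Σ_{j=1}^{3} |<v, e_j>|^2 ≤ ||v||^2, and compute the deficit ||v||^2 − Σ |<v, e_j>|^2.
Σ |<v, e_j>|^2 = 13; ||v||^2 = 15; deficit = 2

Write each e_j = u_j / sqrt(<u_j, u_j>) where u_j is the displayed integer vector. Then <v, e_j> = <v, u_j> / sqrt(<u_j, u_j>), so |<v, e_j>|^2 = <v, u_j>^2 / <u_j, u_j>.
Coefficients: <v, e_1> = 0/sqrt(5), <v, e_2> = -10/sqrt(70), <v, e_3> = -36/sqrt(112).
Square and sum: Σ |<v, e_j>|^2 = 13.
Compute ||v||^2 = v·v = 15.
Deficit = 15 − 13 = 2 ≥ 0, confirming Bessel's inequality. (The deficit equals ||v − Σ <v,e_j> e_j||^2, the squared distance from v to span{e_j}.)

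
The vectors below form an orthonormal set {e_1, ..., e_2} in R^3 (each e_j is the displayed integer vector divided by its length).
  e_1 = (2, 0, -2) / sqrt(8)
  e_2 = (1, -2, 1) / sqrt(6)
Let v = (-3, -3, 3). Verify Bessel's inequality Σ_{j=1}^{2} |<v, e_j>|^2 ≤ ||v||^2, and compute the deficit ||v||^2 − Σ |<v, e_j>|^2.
Σ |<v, e_j>|^2 = 24; ||v||^2 = 27; deficit = 3

Write each e_j = u_j / sqrt(<u_j, u_j>) where u_j is the displayed integer vector. Then <v, e_j> = <v, u_j> / sqrt(<u_j, u_j>), so |<v, e_j>|^2 = <v, u_j>^2 / <u_j, u_j>.
Coefficients: <v, e_1> = -12/sqrt(8), <v, e_2> = 6/sqrt(6).
Square and sum: Σ |<v, e_j>|^2 = 24.
Compute ||v||^2 = v·v = 27.
Deficit = 27 − 24 = 3 ≥ 0, confirming Bessel's inequality. (The deficit equals ||v − Σ <v,e_j> e_j||^2, the squared distance from v to span{e_j}.)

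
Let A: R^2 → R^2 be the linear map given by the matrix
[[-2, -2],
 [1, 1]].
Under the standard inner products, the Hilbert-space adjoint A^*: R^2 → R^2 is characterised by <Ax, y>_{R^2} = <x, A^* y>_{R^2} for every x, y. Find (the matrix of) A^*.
A^* = A^T =
[[-2, 1],
 [-2, 1]]

For real matrices with standard dot products, the defining identity <Ax, y> = <x, A^* y> gives (Ax)^T y = x^T (A^*) y, i.e. x^T A^T y = x^T (A^*) y. Since this holds for all x, y, we must have A^* = A^T. Therefore
A^* =
[[-2, 1],
 [-2, 1]].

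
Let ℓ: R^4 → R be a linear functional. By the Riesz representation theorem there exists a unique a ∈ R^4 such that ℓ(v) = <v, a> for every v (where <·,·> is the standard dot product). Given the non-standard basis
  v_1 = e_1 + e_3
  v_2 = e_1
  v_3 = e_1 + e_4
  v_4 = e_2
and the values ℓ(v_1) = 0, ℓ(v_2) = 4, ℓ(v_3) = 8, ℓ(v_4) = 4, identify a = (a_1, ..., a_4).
a = (4, 4, -4, 4)

Write a = (a_1, ..., a_4) in the standard basis. For each basis vector v_i, ℓ(v_i) = <v_i, a> is a linear equation in the a_j's. Collect the n equations into a matrix system V a = ℓ, where row i of V is v_i (expressed in the standard basis). Since V is invertible (lower-triangular with 1s on the diagonal, up to permutation), solve by back-substitution:
  V =
[[1, 0, 1, 0],
 [1, 0, 0, 0],
 [1, 0, 0, 1],
 [0, 1, 0, 0]]
  V a = (0, 4, 8, 4)
Solving gives a = (4, 4, -4, 4).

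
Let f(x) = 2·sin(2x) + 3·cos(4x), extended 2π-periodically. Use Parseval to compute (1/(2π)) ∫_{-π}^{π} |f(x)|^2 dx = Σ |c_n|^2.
Σ |c_n|^2 = 13/2

Expand |f|^2 and use orthogonality of {sin(nx), cos(mx)} on [-π, π]:
  ∫_{-π}^{π} sin(nx)^2 dx = π, ∫ cos(mx)^2 dx = π, and cross terms integrate to 0.
So ∫_{-π}^{π} f(x)^2 dx = 2^2 · π + 3^2 · π = (4 + 9)π.
Divide by 2π: (4 + 9)/2 = 13/2.
By Parseval, this equals Σ |c_n|^2.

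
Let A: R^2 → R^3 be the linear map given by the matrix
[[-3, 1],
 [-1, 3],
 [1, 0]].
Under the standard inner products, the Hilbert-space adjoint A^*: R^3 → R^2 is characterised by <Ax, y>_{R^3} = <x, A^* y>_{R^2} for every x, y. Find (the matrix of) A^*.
A^* = A^T =
[[-3, -1, 1],
 [1, 3, 0]]

For real matrices with standard dot products, the defining identity <Ax, y> = <x, A^* y> gives (Ax)^T y = x^T (A^*) y, i.e. x^T A^T y = x^T (A^*) y. Since this holds for all x, y, we must have A^* = A^T. Therefore
A^* =
[[-3, -1, 1],
 [1, 3, 0]].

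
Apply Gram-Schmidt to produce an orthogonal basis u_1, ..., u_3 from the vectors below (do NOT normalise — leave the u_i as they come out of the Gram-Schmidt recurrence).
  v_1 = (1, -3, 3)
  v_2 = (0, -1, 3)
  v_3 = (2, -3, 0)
Orthogonal basis:
  u_1 = (1, -3, 3)
  u_2 = (-12/19, 17/19, 21/19)
  u_3 = (9/23, 9/46, 3/46)

Apply the Gram-Schmidt recurrence
  u_1 = v_1
  u_i = v_i − Σ_{j<i} ((v_i · u_j) / (u_j · u_j)) · u_j.

Step by step this gives:
  u_1 = (1, -3, 3)
  u_2 = (-12/19, 17/19, 21/19)
  u_3 = (9/23, 9/46, 3/46)

Orthogonality check:
  u_2 · u_1 = 0 (should be 0)
  u_3 · u_1 = 0 (should be 0)
  u_3 · u_2 = 0 (should be 0)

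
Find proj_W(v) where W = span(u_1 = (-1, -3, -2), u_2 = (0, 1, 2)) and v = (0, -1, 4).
proj_W(v) = (-8/7, -3/7, 26/7)

Set up U = [u_1 | ... | u_2] ∈ R^(3×2). The projector onto W = col(U) is P = U (U^T U)^(-1) U^T.
Compute U^T U =
  [14, -7]
  [-7, 5],
and U^T v = (-5, 7).
Solve U^T U · c = U^T v for the coefficients: c = (8/7, 3). The projection is proj_W(v) = U c.
Check: (v - proj_W(v)) · u_1 = 0  (should be 0).
Check: (v - proj_W(v)) · u_2 = 0  (should be 0).
Result: proj_W(v) = (-8/7, -3/7, 26/7).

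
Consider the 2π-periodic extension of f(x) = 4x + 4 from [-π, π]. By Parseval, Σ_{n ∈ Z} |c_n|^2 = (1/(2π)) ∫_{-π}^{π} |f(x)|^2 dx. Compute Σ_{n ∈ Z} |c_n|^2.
Σ |c_n|^2 = 16π^2/3 + 16

Expand and integrate term by term over [-π, π]:
  ∫ (4x)^2 dx = 16·(2π^3/3); ∫ 2·4·(4)·x dx = 0 (odd integrand); ∫ 4^2 dx = 16·2π.
So (1/(2π)) ∫_{-π}^{π} (4x + 4)^2 dx = 16π^2/3 + 16 = 16π^2/3 + 16.
Parseval ⇒ Σ |c_n|^2 = 16π^2/3 + 16.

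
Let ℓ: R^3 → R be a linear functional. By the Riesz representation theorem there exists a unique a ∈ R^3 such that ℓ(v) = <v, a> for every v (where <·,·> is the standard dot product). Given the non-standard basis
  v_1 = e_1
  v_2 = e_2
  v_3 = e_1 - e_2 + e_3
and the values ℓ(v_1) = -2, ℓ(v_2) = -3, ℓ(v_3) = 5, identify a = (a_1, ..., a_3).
a = (-2, -3, 4)

Write a = (a_1, ..., a_3) in the standard basis. For each basis vector v_i, ℓ(v_i) = <v_i, a> is a linear equation in the a_j's. Collect the n equations into a matrix system V a = ℓ, where row i of V is v_i (expressed in the standard basis). Since V is invertible (lower-triangular with 1s on the diagonal, up to permutation), solve by back-substitution:
  V =
[[1, 0, 0],
 [0, 1, 0],
 [1, -1, 1]]
  V a = (-2, -3, 5)
Solving gives a = (-2, -3, 4).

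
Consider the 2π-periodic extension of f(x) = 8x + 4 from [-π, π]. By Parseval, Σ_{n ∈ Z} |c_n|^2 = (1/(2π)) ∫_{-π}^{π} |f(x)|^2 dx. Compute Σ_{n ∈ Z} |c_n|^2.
Σ |c_n|^2 = 64π^2/3 + 16

Expand and integrate term by term over [-π, π]:
  ∫ (8x)^2 dx = 64·(2π^3/3); ∫ 2·8·(4)·x dx = 0 (odd integrand); ∫ 4^2 dx = 16·2π.
So (1/(2π)) ∫_{-π}^{π} (8x + 4)^2 dx = 64π^2/3 + 16 = 64π^2/3 + 16.
Parseval ⇒ Σ |c_n|^2 = 64π^2/3 + 16.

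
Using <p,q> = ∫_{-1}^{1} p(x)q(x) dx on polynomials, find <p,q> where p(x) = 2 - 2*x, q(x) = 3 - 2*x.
<p,q> = 44/3

Expand the product: p(x)·q(x) = 4*x^2 - 10*x + 6.
∫_{-1}^{1} of each monomial x^k gives [2/(k+1) if k even, 0 if k odd]. Integrating term-by-term (or equivalently evaluating the antiderivative F(x) = 4*x^3/3 - 5*x^2 + 6*x at the endpoints):
  F(1) − F(−1) = 7/3 − (-37/3) = 44/3.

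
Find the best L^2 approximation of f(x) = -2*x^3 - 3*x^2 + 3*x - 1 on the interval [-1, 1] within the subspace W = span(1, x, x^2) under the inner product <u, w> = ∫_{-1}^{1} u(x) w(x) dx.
g(x) = -3*x^2 + 9*x/5 - 1

The best approximation g ∈ W is the orthogonal projection of f onto W. Writing g = a_0 + a_1 x + a_2 x^2, the coefficients solve the normal equations G · a = b where
  G_{ij} = <φ_i, φ_j> and b_i = <f, φ_i>, with φ_0 = 1, φ_1 = x, φ_2 = x^2.
G =
  [2, 0, 2/3]
  [0, 2/3, 0]
  [2/3, 0, 2/5],
b = (-4, 6/5, -28/15).
Solving gives a_0 = -1, a_1 = 9/5, a_2 = -3, so
  g(x) = -3*x^2 + 9*x/5 - 1.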